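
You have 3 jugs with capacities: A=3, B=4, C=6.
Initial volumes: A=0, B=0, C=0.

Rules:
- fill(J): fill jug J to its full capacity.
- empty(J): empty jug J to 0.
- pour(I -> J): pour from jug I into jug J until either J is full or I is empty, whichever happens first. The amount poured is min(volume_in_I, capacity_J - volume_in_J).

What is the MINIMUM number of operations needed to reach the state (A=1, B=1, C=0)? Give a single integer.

Answer: 6

Derivation:
BFS from (A=0, B=0, C=0). One shortest path:
  1. fill(B) -> (A=0 B=4 C=0)
  2. pour(B -> C) -> (A=0 B=0 C=4)
  3. fill(B) -> (A=0 B=4 C=4)
  4. pour(B -> A) -> (A=3 B=1 C=4)
  5. pour(A -> C) -> (A=1 B=1 C=6)
  6. empty(C) -> (A=1 B=1 C=0)
Reached target in 6 moves.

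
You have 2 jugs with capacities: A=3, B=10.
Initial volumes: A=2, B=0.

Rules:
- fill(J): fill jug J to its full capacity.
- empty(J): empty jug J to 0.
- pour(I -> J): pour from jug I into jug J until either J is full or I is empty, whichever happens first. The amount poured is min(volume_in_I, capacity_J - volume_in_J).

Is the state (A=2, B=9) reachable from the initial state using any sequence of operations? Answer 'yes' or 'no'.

BFS explored all 26 reachable states.
Reachable set includes: (0,0), (0,1), (0,2), (0,3), (0,4), (0,5), (0,6), (0,7), (0,8), (0,9), (0,10), (1,0) ...
Target (A=2, B=9) not in reachable set → no.

Answer: no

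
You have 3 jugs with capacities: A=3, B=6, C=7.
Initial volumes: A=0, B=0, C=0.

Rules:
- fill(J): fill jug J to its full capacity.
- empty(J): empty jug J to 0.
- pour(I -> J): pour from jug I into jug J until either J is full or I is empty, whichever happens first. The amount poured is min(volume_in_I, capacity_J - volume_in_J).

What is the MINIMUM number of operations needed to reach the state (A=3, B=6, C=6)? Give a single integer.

BFS from (A=0, B=0, C=0). One shortest path:
  1. fill(A) -> (A=3 B=0 C=0)
  2. fill(B) -> (A=3 B=6 C=0)
  3. pour(B -> C) -> (A=3 B=0 C=6)
  4. fill(B) -> (A=3 B=6 C=6)
Reached target in 4 moves.

Answer: 4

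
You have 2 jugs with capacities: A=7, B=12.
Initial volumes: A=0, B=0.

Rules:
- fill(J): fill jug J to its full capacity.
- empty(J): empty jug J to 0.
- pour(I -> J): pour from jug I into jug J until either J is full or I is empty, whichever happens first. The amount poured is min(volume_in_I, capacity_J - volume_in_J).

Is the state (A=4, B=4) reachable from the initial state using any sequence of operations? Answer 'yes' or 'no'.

BFS explored all 38 reachable states.
Reachable set includes: (0,0), (0,1), (0,2), (0,3), (0,4), (0,5), (0,6), (0,7), (0,8), (0,9), (0,10), (0,11) ...
Target (A=4, B=4) not in reachable set → no.

Answer: no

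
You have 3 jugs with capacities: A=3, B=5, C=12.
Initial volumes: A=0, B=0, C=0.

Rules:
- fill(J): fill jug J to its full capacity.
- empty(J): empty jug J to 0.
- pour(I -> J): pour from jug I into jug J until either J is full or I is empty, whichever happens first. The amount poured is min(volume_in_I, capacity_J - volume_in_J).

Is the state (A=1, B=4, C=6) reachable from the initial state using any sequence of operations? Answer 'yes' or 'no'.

BFS explored all 224 reachable states.
Reachable set includes: (0,0,0), (0,0,1), (0,0,2), (0,0,3), (0,0,4), (0,0,5), (0,0,6), (0,0,7), (0,0,8), (0,0,9), (0,0,10), (0,0,11) ...
Target (A=1, B=4, C=6) not in reachable set → no.

Answer: no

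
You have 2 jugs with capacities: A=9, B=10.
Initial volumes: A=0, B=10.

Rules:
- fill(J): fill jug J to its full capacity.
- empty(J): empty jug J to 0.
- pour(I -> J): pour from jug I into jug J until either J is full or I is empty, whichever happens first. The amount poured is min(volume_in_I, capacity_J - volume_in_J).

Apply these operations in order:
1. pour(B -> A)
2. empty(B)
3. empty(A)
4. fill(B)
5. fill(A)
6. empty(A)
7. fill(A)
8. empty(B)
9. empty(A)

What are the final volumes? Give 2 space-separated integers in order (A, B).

Answer: 0 0

Derivation:
Step 1: pour(B -> A) -> (A=9 B=1)
Step 2: empty(B) -> (A=9 B=0)
Step 3: empty(A) -> (A=0 B=0)
Step 4: fill(B) -> (A=0 B=10)
Step 5: fill(A) -> (A=9 B=10)
Step 6: empty(A) -> (A=0 B=10)
Step 7: fill(A) -> (A=9 B=10)
Step 8: empty(B) -> (A=9 B=0)
Step 9: empty(A) -> (A=0 B=0)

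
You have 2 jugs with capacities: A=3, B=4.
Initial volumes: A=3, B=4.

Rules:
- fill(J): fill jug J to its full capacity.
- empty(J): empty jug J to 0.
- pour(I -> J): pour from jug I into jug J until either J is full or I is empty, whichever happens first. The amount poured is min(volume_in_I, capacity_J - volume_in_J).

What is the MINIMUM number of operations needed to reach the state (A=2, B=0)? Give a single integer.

Answer: 5

Derivation:
BFS from (A=3, B=4). One shortest path:
  1. empty(B) -> (A=3 B=0)
  2. pour(A -> B) -> (A=0 B=3)
  3. fill(A) -> (A=3 B=3)
  4. pour(A -> B) -> (A=2 B=4)
  5. empty(B) -> (A=2 B=0)
Reached target in 5 moves.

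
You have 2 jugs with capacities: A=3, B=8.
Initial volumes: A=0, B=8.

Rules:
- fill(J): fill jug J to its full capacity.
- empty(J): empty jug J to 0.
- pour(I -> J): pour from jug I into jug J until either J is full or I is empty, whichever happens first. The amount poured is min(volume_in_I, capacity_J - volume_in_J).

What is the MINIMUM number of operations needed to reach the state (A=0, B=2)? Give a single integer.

BFS from (A=0, B=8). One shortest path:
  1. pour(B -> A) -> (A=3 B=5)
  2. empty(A) -> (A=0 B=5)
  3. pour(B -> A) -> (A=3 B=2)
  4. empty(A) -> (A=0 B=2)
Reached target in 4 moves.

Answer: 4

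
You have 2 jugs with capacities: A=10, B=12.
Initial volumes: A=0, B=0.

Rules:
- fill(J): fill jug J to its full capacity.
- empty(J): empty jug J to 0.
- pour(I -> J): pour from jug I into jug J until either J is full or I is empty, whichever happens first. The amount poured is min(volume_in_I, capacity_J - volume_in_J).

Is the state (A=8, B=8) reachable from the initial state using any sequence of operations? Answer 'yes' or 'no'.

Answer: no

Derivation:
BFS explored all 22 reachable states.
Reachable set includes: (0,0), (0,2), (0,4), (0,6), (0,8), (0,10), (0,12), (2,0), (2,12), (4,0), (4,12), (6,0) ...
Target (A=8, B=8) not in reachable set → no.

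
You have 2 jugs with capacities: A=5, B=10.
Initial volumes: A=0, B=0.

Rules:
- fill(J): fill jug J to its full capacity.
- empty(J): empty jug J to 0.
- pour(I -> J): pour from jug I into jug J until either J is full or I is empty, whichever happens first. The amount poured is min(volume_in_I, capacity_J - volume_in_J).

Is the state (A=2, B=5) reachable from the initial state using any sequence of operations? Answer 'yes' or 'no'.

BFS explored all 6 reachable states.
Reachable set includes: (0,0), (0,5), (0,10), (5,0), (5,5), (5,10)
Target (A=2, B=5) not in reachable set → no.

Answer: no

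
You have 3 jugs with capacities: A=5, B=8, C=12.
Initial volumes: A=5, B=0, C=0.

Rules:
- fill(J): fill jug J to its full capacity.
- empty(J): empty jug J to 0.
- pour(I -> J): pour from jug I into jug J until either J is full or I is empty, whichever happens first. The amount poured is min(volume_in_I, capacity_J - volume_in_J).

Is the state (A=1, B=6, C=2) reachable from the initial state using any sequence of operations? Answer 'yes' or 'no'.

Answer: no

Derivation:
BFS explored all 394 reachable states.
Reachable set includes: (0,0,0), (0,0,1), (0,0,2), (0,0,3), (0,0,4), (0,0,5), (0,0,6), (0,0,7), (0,0,8), (0,0,9), (0,0,10), (0,0,11) ...
Target (A=1, B=6, C=2) not in reachable set → no.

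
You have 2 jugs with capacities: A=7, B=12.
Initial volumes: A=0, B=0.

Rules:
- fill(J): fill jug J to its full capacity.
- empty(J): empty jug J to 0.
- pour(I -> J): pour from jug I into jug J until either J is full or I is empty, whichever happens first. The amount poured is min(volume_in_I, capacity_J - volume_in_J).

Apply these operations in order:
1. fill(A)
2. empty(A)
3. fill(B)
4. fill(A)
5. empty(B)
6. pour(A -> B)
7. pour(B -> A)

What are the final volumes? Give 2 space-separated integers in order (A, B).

Step 1: fill(A) -> (A=7 B=0)
Step 2: empty(A) -> (A=0 B=0)
Step 3: fill(B) -> (A=0 B=12)
Step 4: fill(A) -> (A=7 B=12)
Step 5: empty(B) -> (A=7 B=0)
Step 6: pour(A -> B) -> (A=0 B=7)
Step 7: pour(B -> A) -> (A=7 B=0)

Answer: 7 0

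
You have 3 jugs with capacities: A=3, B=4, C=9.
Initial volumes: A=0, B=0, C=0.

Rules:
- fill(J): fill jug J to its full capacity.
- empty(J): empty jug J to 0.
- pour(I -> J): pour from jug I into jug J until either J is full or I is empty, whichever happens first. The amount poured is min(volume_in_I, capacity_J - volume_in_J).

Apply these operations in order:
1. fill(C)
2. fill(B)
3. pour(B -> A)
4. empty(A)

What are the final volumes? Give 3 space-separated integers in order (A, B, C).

Step 1: fill(C) -> (A=0 B=0 C=9)
Step 2: fill(B) -> (A=0 B=4 C=9)
Step 3: pour(B -> A) -> (A=3 B=1 C=9)
Step 4: empty(A) -> (A=0 B=1 C=9)

Answer: 0 1 9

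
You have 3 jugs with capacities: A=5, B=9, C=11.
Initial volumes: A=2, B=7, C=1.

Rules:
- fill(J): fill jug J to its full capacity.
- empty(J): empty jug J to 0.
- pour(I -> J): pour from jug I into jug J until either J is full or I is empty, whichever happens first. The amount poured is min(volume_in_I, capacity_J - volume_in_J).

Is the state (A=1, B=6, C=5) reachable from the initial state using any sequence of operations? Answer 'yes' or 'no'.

Answer: no

Derivation:
BFS explored all 401 reachable states.
Reachable set includes: (0,0,0), (0,0,1), (0,0,2), (0,0,3), (0,0,4), (0,0,5), (0,0,6), (0,0,7), (0,0,8), (0,0,9), (0,0,10), (0,0,11) ...
Target (A=1, B=6, C=5) not in reachable set → no.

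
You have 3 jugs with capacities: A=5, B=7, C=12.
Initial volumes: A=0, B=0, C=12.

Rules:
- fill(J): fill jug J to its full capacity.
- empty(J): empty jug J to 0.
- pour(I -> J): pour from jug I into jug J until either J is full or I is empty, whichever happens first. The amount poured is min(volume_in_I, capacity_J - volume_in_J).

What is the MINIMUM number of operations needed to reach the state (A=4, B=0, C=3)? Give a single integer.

Answer: 8

Derivation:
BFS from (A=0, B=0, C=12). One shortest path:
  1. pour(C -> B) -> (A=0 B=7 C=5)
  2. pour(B -> A) -> (A=5 B=2 C=5)
  3. pour(A -> C) -> (A=0 B=2 C=10)
  4. pour(B -> A) -> (A=2 B=0 C=10)
  5. pour(C -> B) -> (A=2 B=7 C=3)
  6. pour(B -> A) -> (A=5 B=4 C=3)
  7. empty(A) -> (A=0 B=4 C=3)
  8. pour(B -> A) -> (A=4 B=0 C=3)
Reached target in 8 moves.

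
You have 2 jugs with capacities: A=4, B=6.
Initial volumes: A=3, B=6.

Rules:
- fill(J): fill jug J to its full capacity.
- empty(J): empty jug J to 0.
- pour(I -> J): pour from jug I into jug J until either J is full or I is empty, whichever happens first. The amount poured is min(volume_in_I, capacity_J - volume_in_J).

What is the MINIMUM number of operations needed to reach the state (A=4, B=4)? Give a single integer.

BFS from (A=3, B=6). One shortest path:
  1. fill(A) -> (A=4 B=6)
  2. empty(B) -> (A=4 B=0)
  3. pour(A -> B) -> (A=0 B=4)
  4. fill(A) -> (A=4 B=4)
Reached target in 4 moves.

Answer: 4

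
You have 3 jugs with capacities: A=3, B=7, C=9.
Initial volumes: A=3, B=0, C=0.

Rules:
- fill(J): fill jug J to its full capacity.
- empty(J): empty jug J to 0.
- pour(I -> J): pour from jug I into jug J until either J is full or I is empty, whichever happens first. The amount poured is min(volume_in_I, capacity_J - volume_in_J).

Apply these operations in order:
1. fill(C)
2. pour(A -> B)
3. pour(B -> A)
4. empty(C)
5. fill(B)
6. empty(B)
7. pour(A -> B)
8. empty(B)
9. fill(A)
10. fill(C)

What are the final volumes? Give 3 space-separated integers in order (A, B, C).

Step 1: fill(C) -> (A=3 B=0 C=9)
Step 2: pour(A -> B) -> (A=0 B=3 C=9)
Step 3: pour(B -> A) -> (A=3 B=0 C=9)
Step 4: empty(C) -> (A=3 B=0 C=0)
Step 5: fill(B) -> (A=3 B=7 C=0)
Step 6: empty(B) -> (A=3 B=0 C=0)
Step 7: pour(A -> B) -> (A=0 B=3 C=0)
Step 8: empty(B) -> (A=0 B=0 C=0)
Step 9: fill(A) -> (A=3 B=0 C=0)
Step 10: fill(C) -> (A=3 B=0 C=9)

Answer: 3 0 9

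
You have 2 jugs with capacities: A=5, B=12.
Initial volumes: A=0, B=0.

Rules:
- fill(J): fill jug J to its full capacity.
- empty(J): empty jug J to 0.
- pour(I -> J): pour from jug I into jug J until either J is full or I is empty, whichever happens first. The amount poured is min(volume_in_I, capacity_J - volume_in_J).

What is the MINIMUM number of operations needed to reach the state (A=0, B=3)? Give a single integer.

BFS from (A=0, B=0). One shortest path:
  1. fill(A) -> (A=5 B=0)
  2. pour(A -> B) -> (A=0 B=5)
  3. fill(A) -> (A=5 B=5)
  4. pour(A -> B) -> (A=0 B=10)
  5. fill(A) -> (A=5 B=10)
  6. pour(A -> B) -> (A=3 B=12)
  7. empty(B) -> (A=3 B=0)
  8. pour(A -> B) -> (A=0 B=3)
Reached target in 8 moves.

Answer: 8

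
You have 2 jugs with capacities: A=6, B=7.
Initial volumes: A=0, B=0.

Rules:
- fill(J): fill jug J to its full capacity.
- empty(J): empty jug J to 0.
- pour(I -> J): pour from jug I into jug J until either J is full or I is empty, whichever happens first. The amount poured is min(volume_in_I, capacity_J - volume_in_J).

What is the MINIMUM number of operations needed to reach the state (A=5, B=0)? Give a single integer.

Answer: 5

Derivation:
BFS from (A=0, B=0). One shortest path:
  1. fill(A) -> (A=6 B=0)
  2. pour(A -> B) -> (A=0 B=6)
  3. fill(A) -> (A=6 B=6)
  4. pour(A -> B) -> (A=5 B=7)
  5. empty(B) -> (A=5 B=0)
Reached target in 5 moves.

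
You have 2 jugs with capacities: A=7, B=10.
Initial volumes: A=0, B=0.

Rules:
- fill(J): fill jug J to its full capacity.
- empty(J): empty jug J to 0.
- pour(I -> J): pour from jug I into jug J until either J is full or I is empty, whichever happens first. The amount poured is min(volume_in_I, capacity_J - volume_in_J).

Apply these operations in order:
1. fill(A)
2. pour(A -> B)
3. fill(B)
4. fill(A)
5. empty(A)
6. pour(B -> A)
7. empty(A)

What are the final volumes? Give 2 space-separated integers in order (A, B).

Step 1: fill(A) -> (A=7 B=0)
Step 2: pour(A -> B) -> (A=0 B=7)
Step 3: fill(B) -> (A=0 B=10)
Step 4: fill(A) -> (A=7 B=10)
Step 5: empty(A) -> (A=0 B=10)
Step 6: pour(B -> A) -> (A=7 B=3)
Step 7: empty(A) -> (A=0 B=3)

Answer: 0 3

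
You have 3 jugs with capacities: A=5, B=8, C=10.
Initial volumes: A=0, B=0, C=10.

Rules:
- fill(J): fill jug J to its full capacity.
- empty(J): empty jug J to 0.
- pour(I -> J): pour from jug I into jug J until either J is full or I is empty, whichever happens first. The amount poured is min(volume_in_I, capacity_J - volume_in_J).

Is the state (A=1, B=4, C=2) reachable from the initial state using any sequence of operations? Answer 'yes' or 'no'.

Answer: no

Derivation:
BFS explored all 342 reachable states.
Reachable set includes: (0,0,0), (0,0,1), (0,0,2), (0,0,3), (0,0,4), (0,0,5), (0,0,6), (0,0,7), (0,0,8), (0,0,9), (0,0,10), (0,1,0) ...
Target (A=1, B=4, C=2) not in reachable set → no.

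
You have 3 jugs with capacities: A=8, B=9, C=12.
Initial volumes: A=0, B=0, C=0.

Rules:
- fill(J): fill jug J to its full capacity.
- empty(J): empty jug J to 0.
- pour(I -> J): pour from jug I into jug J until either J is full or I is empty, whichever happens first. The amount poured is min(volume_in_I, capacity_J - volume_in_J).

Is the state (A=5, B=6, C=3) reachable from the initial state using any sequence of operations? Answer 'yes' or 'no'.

Answer: no

Derivation:
BFS explored all 554 reachable states.
Reachable set includes: (0,0,0), (0,0,1), (0,0,2), (0,0,3), (0,0,4), (0,0,5), (0,0,6), (0,0,7), (0,0,8), (0,0,9), (0,0,10), (0,0,11) ...
Target (A=5, B=6, C=3) not in reachable set → no.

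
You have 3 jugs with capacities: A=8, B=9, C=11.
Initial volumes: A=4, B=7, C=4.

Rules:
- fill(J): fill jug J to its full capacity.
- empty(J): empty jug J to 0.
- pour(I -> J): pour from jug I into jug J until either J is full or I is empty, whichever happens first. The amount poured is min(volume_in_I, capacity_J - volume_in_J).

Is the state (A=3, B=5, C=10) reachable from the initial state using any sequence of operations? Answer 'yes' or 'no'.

BFS explored all 521 reachable states.
Reachable set includes: (0,0,0), (0,0,1), (0,0,2), (0,0,3), (0,0,4), (0,0,5), (0,0,6), (0,0,7), (0,0,8), (0,0,9), (0,0,10), (0,0,11) ...
Target (A=3, B=5, C=10) not in reachable set → no.

Answer: no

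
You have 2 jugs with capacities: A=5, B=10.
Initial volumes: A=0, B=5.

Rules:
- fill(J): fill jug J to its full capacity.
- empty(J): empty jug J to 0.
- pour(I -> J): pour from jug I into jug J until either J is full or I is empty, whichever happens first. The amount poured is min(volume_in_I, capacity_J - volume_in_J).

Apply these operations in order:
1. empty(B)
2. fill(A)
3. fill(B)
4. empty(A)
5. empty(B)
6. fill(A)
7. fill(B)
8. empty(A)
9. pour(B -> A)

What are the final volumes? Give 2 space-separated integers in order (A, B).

Answer: 5 5

Derivation:
Step 1: empty(B) -> (A=0 B=0)
Step 2: fill(A) -> (A=5 B=0)
Step 3: fill(B) -> (A=5 B=10)
Step 4: empty(A) -> (A=0 B=10)
Step 5: empty(B) -> (A=0 B=0)
Step 6: fill(A) -> (A=5 B=0)
Step 7: fill(B) -> (A=5 B=10)
Step 8: empty(A) -> (A=0 B=10)
Step 9: pour(B -> A) -> (A=5 B=5)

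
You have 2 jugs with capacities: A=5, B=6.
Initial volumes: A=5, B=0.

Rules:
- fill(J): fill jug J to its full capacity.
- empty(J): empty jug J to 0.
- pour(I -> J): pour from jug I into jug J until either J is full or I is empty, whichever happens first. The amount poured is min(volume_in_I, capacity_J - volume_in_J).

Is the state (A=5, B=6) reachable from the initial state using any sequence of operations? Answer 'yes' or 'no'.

Answer: yes

Derivation:
BFS from (A=5, B=0):
  1. fill(B) -> (A=5 B=6)
Target reached → yes.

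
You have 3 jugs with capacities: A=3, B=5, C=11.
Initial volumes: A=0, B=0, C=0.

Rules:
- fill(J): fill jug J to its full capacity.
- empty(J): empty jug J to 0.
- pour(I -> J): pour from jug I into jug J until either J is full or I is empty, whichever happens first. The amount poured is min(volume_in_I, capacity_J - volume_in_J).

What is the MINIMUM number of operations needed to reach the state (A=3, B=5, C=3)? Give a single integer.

BFS from (A=0, B=0, C=0). One shortest path:
  1. fill(C) -> (A=0 B=0 C=11)
  2. pour(C -> A) -> (A=3 B=0 C=8)
  3. pour(C -> B) -> (A=3 B=5 C=3)
Reached target in 3 moves.

Answer: 3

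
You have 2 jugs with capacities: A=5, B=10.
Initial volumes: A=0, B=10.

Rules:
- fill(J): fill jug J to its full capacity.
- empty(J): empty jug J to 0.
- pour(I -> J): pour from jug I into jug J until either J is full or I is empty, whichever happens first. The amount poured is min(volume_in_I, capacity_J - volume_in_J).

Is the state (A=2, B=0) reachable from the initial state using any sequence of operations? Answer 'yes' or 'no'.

BFS explored all 6 reachable states.
Reachable set includes: (0,0), (0,5), (0,10), (5,0), (5,5), (5,10)
Target (A=2, B=0) not in reachable set → no.

Answer: no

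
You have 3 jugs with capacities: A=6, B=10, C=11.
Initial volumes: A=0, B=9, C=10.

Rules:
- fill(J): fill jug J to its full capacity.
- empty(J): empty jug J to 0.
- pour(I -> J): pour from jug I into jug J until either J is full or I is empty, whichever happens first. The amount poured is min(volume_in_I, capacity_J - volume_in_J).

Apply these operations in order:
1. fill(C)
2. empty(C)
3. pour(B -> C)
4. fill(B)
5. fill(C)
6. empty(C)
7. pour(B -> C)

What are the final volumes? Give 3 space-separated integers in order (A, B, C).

Step 1: fill(C) -> (A=0 B=9 C=11)
Step 2: empty(C) -> (A=0 B=9 C=0)
Step 3: pour(B -> C) -> (A=0 B=0 C=9)
Step 4: fill(B) -> (A=0 B=10 C=9)
Step 5: fill(C) -> (A=0 B=10 C=11)
Step 6: empty(C) -> (A=0 B=10 C=0)
Step 7: pour(B -> C) -> (A=0 B=0 C=10)

Answer: 0 0 10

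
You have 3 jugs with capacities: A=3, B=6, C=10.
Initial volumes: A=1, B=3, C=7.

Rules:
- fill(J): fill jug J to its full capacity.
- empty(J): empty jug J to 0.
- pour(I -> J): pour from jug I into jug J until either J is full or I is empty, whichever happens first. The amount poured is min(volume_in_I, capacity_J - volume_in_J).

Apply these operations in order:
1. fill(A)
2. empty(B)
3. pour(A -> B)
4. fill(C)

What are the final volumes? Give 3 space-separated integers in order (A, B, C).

Answer: 0 3 10

Derivation:
Step 1: fill(A) -> (A=3 B=3 C=7)
Step 2: empty(B) -> (A=3 B=0 C=7)
Step 3: pour(A -> B) -> (A=0 B=3 C=7)
Step 4: fill(C) -> (A=0 B=3 C=10)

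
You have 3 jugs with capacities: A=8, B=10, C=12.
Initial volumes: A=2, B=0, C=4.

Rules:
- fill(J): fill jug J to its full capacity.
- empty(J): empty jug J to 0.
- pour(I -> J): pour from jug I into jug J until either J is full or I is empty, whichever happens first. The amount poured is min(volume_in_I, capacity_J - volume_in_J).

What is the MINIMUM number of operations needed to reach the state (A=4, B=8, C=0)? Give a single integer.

BFS from (A=2, B=0, C=4). One shortest path:
  1. fill(A) -> (A=8 B=0 C=4)
  2. pour(A -> B) -> (A=0 B=8 C=4)
  3. pour(C -> A) -> (A=4 B=8 C=0)
Reached target in 3 moves.

Answer: 3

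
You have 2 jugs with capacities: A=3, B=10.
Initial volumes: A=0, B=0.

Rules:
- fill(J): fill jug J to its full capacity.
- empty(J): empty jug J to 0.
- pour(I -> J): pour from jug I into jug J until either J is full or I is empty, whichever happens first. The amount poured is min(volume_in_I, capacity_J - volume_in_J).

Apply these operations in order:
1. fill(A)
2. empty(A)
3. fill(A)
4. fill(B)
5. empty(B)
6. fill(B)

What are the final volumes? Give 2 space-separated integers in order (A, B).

Step 1: fill(A) -> (A=3 B=0)
Step 2: empty(A) -> (A=0 B=0)
Step 3: fill(A) -> (A=3 B=0)
Step 4: fill(B) -> (A=3 B=10)
Step 5: empty(B) -> (A=3 B=0)
Step 6: fill(B) -> (A=3 B=10)

Answer: 3 10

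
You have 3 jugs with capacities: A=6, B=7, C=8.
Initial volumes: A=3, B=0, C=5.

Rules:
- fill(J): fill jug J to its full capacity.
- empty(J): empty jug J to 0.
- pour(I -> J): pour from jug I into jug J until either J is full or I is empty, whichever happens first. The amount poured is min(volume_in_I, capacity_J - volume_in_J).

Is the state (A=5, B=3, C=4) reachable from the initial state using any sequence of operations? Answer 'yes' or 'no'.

Answer: no

Derivation:
BFS explored all 294 reachable states.
Reachable set includes: (0,0,0), (0,0,1), (0,0,2), (0,0,3), (0,0,4), (0,0,5), (0,0,6), (0,0,7), (0,0,8), (0,1,0), (0,1,1), (0,1,2) ...
Target (A=5, B=3, C=4) not in reachable set → no.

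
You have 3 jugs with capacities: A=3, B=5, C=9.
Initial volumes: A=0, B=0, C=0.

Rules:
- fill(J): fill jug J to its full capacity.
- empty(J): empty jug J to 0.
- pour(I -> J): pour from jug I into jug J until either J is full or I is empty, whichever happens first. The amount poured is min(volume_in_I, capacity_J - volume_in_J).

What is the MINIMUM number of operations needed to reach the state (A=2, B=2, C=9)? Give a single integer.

Answer: 7

Derivation:
BFS from (A=0, B=0, C=0). One shortest path:
  1. fill(A) -> (A=3 B=0 C=0)
  2. fill(B) -> (A=3 B=5 C=0)
  3. pour(A -> C) -> (A=0 B=5 C=3)
  4. pour(B -> C) -> (A=0 B=0 C=8)
  5. fill(B) -> (A=0 B=5 C=8)
  6. pour(B -> A) -> (A=3 B=2 C=8)
  7. pour(A -> C) -> (A=2 B=2 C=9)
Reached target in 7 moves.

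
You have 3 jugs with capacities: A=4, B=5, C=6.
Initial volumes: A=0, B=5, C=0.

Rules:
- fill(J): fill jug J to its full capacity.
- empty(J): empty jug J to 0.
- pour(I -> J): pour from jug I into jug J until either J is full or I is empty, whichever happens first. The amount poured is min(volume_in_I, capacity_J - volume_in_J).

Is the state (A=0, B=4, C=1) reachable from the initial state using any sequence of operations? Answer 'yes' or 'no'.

BFS from (A=0, B=5, C=0):
  1. pour(B -> A) -> (A=4 B=1 C=0)
  2. pour(B -> C) -> (A=4 B=0 C=1)
  3. pour(A -> B) -> (A=0 B=4 C=1)
Target reached → yes.

Answer: yes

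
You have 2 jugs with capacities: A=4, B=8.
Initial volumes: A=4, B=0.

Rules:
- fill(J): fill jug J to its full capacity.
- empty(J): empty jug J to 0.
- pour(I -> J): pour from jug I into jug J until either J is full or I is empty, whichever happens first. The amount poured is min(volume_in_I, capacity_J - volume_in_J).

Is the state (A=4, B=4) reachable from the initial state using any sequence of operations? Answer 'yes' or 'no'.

BFS from (A=4, B=0):
  1. pour(A -> B) -> (A=0 B=4)
  2. fill(A) -> (A=4 B=4)
Target reached → yes.

Answer: yes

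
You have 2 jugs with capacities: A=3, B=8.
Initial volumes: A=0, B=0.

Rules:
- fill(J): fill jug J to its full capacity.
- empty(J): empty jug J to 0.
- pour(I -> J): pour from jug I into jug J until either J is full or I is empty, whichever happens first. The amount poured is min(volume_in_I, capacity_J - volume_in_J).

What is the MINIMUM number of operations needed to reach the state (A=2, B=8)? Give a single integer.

Answer: 7

Derivation:
BFS from (A=0, B=0). One shortest path:
  1. fill(B) -> (A=0 B=8)
  2. pour(B -> A) -> (A=3 B=5)
  3. empty(A) -> (A=0 B=5)
  4. pour(B -> A) -> (A=3 B=2)
  5. empty(A) -> (A=0 B=2)
  6. pour(B -> A) -> (A=2 B=0)
  7. fill(B) -> (A=2 B=8)
Reached target in 7 moves.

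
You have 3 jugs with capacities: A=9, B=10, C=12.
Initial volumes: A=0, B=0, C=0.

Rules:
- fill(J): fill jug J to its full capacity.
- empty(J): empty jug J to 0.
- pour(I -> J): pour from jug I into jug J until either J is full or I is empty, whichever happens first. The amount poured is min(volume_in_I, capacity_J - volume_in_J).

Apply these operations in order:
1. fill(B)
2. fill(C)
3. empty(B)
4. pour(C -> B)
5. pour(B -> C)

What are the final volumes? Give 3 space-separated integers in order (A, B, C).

Step 1: fill(B) -> (A=0 B=10 C=0)
Step 2: fill(C) -> (A=0 B=10 C=12)
Step 3: empty(B) -> (A=0 B=0 C=12)
Step 4: pour(C -> B) -> (A=0 B=10 C=2)
Step 5: pour(B -> C) -> (A=0 B=0 C=12)

Answer: 0 0 12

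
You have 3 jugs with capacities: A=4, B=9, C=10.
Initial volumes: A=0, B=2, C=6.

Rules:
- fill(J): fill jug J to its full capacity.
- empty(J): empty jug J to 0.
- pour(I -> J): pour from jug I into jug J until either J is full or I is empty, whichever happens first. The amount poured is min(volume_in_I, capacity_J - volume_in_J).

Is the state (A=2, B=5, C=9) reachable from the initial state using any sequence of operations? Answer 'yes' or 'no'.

Answer: no

Derivation:
BFS explored all 334 reachable states.
Reachable set includes: (0,0,0), (0,0,1), (0,0,2), (0,0,3), (0,0,4), (0,0,5), (0,0,6), (0,0,7), (0,0,8), (0,0,9), (0,0,10), (0,1,0) ...
Target (A=2, B=5, C=9) not in reachable set → no.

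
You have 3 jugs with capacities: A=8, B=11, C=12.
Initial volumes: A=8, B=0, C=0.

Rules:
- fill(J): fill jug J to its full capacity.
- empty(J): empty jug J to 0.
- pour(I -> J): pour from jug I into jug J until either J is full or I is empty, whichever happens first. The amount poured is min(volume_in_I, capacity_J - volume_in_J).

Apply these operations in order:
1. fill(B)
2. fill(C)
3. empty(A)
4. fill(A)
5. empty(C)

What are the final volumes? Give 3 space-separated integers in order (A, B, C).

Answer: 8 11 0

Derivation:
Step 1: fill(B) -> (A=8 B=11 C=0)
Step 2: fill(C) -> (A=8 B=11 C=12)
Step 3: empty(A) -> (A=0 B=11 C=12)
Step 4: fill(A) -> (A=8 B=11 C=12)
Step 5: empty(C) -> (A=8 B=11 C=0)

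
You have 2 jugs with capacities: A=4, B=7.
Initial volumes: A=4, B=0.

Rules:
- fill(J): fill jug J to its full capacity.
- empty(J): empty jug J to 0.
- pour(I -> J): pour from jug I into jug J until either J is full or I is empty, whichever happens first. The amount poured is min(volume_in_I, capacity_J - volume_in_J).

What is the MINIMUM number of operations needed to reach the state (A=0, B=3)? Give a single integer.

Answer: 4

Derivation:
BFS from (A=4, B=0). One shortest path:
  1. empty(A) -> (A=0 B=0)
  2. fill(B) -> (A=0 B=7)
  3. pour(B -> A) -> (A=4 B=3)
  4. empty(A) -> (A=0 B=3)
Reached target in 4 moves.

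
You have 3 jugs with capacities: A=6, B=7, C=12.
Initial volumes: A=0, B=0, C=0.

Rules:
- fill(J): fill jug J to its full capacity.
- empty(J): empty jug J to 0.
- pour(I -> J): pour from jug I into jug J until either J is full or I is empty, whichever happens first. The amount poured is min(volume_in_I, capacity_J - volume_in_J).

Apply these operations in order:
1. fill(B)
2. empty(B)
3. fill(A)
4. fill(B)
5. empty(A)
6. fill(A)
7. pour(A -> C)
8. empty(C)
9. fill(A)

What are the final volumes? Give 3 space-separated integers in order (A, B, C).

Step 1: fill(B) -> (A=0 B=7 C=0)
Step 2: empty(B) -> (A=0 B=0 C=0)
Step 3: fill(A) -> (A=6 B=0 C=0)
Step 4: fill(B) -> (A=6 B=7 C=0)
Step 5: empty(A) -> (A=0 B=7 C=0)
Step 6: fill(A) -> (A=6 B=7 C=0)
Step 7: pour(A -> C) -> (A=0 B=7 C=6)
Step 8: empty(C) -> (A=0 B=7 C=0)
Step 9: fill(A) -> (A=6 B=7 C=0)

Answer: 6 7 0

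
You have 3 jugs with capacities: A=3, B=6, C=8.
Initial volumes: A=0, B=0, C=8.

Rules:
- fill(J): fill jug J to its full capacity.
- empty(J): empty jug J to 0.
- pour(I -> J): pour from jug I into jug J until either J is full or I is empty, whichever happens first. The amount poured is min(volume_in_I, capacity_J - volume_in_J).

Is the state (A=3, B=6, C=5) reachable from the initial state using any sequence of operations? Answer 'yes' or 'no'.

Answer: yes

Derivation:
BFS from (A=0, B=0, C=8):
  1. fill(B) -> (A=0 B=6 C=8)
  2. pour(C -> A) -> (A=3 B=6 C=5)
Target reached → yes.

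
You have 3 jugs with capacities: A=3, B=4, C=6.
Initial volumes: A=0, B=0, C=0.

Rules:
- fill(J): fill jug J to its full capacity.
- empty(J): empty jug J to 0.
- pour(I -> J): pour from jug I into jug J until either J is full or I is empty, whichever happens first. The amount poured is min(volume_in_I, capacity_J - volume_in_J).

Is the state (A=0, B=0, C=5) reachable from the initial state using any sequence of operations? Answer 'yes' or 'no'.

Answer: yes

Derivation:
BFS from (A=0, B=0, C=0):
  1. fill(A) -> (A=3 B=0 C=0)
  2. fill(C) -> (A=3 B=0 C=6)
  3. pour(A -> B) -> (A=0 B=3 C=6)
  4. pour(C -> B) -> (A=0 B=4 C=5)
  5. empty(B) -> (A=0 B=0 C=5)
Target reached → yes.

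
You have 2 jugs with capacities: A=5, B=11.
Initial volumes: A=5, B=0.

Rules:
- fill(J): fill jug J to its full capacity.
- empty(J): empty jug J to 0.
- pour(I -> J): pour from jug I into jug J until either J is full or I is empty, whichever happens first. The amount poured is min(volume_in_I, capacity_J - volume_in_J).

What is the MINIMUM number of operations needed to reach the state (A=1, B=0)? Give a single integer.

Answer: 7

Derivation:
BFS from (A=5, B=0). One shortest path:
  1. empty(A) -> (A=0 B=0)
  2. fill(B) -> (A=0 B=11)
  3. pour(B -> A) -> (A=5 B=6)
  4. empty(A) -> (A=0 B=6)
  5. pour(B -> A) -> (A=5 B=1)
  6. empty(A) -> (A=0 B=1)
  7. pour(B -> A) -> (A=1 B=0)
Reached target in 7 moves.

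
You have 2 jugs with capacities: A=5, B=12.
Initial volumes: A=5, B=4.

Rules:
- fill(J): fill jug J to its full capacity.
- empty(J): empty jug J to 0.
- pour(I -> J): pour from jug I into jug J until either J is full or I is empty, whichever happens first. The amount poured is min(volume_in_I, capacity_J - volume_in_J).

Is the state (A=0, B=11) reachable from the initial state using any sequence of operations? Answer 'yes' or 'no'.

BFS from (A=5, B=4):
  1. empty(A) -> (A=0 B=4)
  2. pour(B -> A) -> (A=4 B=0)
  3. fill(B) -> (A=4 B=12)
  4. pour(B -> A) -> (A=5 B=11)
  5. empty(A) -> (A=0 B=11)
Target reached → yes.

Answer: yes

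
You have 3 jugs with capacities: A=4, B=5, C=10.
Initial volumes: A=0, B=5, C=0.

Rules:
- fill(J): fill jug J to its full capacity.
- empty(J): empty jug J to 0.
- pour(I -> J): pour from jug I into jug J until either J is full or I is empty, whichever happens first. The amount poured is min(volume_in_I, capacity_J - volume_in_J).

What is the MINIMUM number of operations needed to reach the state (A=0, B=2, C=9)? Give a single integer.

BFS from (A=0, B=5, C=0). One shortest path:
  1. fill(C) -> (A=0 B=5 C=10)
  2. pour(B -> A) -> (A=4 B=1 C=10)
  3. empty(A) -> (A=0 B=1 C=10)
  4. pour(B -> A) -> (A=1 B=0 C=10)
  5. pour(C -> B) -> (A=1 B=5 C=5)
  6. pour(B -> A) -> (A=4 B=2 C=5)
  7. pour(A -> C) -> (A=0 B=2 C=9)
Reached target in 7 moves.

Answer: 7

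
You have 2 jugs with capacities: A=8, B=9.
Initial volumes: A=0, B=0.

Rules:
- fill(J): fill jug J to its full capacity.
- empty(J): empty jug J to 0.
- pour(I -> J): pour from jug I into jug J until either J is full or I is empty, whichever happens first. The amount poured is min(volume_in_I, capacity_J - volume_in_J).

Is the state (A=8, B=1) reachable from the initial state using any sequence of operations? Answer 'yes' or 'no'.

BFS from (A=0, B=0):
  1. fill(B) -> (A=0 B=9)
  2. pour(B -> A) -> (A=8 B=1)
Target reached → yes.

Answer: yes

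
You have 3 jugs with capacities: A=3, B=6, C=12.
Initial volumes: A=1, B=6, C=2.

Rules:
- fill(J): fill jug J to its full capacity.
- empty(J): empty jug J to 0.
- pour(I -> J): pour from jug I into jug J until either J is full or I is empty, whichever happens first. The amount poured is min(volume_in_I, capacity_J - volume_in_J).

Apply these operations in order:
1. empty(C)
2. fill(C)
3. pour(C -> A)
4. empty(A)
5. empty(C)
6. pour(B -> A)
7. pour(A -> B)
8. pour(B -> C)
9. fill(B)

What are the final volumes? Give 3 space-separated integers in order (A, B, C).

Step 1: empty(C) -> (A=1 B=6 C=0)
Step 2: fill(C) -> (A=1 B=6 C=12)
Step 3: pour(C -> A) -> (A=3 B=6 C=10)
Step 4: empty(A) -> (A=0 B=6 C=10)
Step 5: empty(C) -> (A=0 B=6 C=0)
Step 6: pour(B -> A) -> (A=3 B=3 C=0)
Step 7: pour(A -> B) -> (A=0 B=6 C=0)
Step 8: pour(B -> C) -> (A=0 B=0 C=6)
Step 9: fill(B) -> (A=0 B=6 C=6)

Answer: 0 6 6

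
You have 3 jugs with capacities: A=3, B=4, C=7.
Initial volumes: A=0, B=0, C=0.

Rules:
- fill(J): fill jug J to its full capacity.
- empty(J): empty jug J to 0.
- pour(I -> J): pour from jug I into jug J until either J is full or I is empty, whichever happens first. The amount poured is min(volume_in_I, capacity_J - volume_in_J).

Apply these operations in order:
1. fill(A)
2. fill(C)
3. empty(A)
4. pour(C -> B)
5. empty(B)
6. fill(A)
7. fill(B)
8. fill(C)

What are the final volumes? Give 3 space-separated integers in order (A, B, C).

Answer: 3 4 7

Derivation:
Step 1: fill(A) -> (A=3 B=0 C=0)
Step 2: fill(C) -> (A=3 B=0 C=7)
Step 3: empty(A) -> (A=0 B=0 C=7)
Step 4: pour(C -> B) -> (A=0 B=4 C=3)
Step 5: empty(B) -> (A=0 B=0 C=3)
Step 6: fill(A) -> (A=3 B=0 C=3)
Step 7: fill(B) -> (A=3 B=4 C=3)
Step 8: fill(C) -> (A=3 B=4 C=7)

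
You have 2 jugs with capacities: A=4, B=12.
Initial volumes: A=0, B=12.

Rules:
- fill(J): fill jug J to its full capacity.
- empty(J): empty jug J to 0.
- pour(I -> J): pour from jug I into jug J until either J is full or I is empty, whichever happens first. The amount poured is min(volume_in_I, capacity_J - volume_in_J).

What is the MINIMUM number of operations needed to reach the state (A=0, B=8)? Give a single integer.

BFS from (A=0, B=12). One shortest path:
  1. pour(B -> A) -> (A=4 B=8)
  2. empty(A) -> (A=0 B=8)
Reached target in 2 moves.

Answer: 2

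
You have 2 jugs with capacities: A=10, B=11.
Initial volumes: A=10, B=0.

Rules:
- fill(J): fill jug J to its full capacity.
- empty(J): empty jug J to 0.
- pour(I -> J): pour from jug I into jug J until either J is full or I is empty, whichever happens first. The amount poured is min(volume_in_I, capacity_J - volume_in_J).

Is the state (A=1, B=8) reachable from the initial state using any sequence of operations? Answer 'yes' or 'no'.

BFS explored all 42 reachable states.
Reachable set includes: (0,0), (0,1), (0,2), (0,3), (0,4), (0,5), (0,6), (0,7), (0,8), (0,9), (0,10), (0,11) ...
Target (A=1, B=8) not in reachable set → no.

Answer: no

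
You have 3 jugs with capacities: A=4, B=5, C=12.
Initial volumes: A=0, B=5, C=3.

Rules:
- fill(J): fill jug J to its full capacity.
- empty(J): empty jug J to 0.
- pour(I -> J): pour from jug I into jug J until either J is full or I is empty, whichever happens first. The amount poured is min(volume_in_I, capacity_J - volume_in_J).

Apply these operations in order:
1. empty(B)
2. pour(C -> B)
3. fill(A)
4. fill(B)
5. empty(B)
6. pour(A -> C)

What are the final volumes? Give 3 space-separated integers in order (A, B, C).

Step 1: empty(B) -> (A=0 B=0 C=3)
Step 2: pour(C -> B) -> (A=0 B=3 C=0)
Step 3: fill(A) -> (A=4 B=3 C=0)
Step 4: fill(B) -> (A=4 B=5 C=0)
Step 5: empty(B) -> (A=4 B=0 C=0)
Step 6: pour(A -> C) -> (A=0 B=0 C=4)

Answer: 0 0 4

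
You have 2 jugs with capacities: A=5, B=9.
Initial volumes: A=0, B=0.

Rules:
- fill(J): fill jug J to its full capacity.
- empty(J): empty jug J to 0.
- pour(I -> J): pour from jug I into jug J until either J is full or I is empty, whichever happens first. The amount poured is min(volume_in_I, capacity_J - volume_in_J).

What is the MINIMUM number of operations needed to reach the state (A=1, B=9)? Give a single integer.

Answer: 4

Derivation:
BFS from (A=0, B=0). One shortest path:
  1. fill(A) -> (A=5 B=0)
  2. pour(A -> B) -> (A=0 B=5)
  3. fill(A) -> (A=5 B=5)
  4. pour(A -> B) -> (A=1 B=9)
Reached target in 4 moves.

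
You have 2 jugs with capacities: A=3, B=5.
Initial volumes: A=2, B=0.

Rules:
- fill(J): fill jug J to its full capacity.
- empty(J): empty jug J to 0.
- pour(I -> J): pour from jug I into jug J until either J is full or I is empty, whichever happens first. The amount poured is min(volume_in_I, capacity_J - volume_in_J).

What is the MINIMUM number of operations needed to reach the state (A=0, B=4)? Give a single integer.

Answer: 3

Derivation:
BFS from (A=2, B=0). One shortest path:
  1. fill(B) -> (A=2 B=5)
  2. pour(B -> A) -> (A=3 B=4)
  3. empty(A) -> (A=0 B=4)
Reached target in 3 moves.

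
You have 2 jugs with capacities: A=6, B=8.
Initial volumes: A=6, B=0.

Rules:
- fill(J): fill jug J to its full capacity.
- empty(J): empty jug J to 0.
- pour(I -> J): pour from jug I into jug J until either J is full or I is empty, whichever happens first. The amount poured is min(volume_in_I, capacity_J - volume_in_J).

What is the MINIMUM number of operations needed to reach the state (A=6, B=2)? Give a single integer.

Answer: 3

Derivation:
BFS from (A=6, B=0). One shortest path:
  1. empty(A) -> (A=0 B=0)
  2. fill(B) -> (A=0 B=8)
  3. pour(B -> A) -> (A=6 B=2)
Reached target in 3 moves.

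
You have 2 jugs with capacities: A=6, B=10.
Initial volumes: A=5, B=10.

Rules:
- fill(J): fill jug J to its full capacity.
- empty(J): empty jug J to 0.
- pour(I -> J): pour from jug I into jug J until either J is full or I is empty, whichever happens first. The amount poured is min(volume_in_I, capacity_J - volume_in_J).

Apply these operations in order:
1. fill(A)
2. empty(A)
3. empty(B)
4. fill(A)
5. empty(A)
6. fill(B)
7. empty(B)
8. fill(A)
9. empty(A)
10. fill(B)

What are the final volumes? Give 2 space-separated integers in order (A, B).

Answer: 0 10

Derivation:
Step 1: fill(A) -> (A=6 B=10)
Step 2: empty(A) -> (A=0 B=10)
Step 3: empty(B) -> (A=0 B=0)
Step 4: fill(A) -> (A=6 B=0)
Step 5: empty(A) -> (A=0 B=0)
Step 6: fill(B) -> (A=0 B=10)
Step 7: empty(B) -> (A=0 B=0)
Step 8: fill(A) -> (A=6 B=0)
Step 9: empty(A) -> (A=0 B=0)
Step 10: fill(B) -> (A=0 B=10)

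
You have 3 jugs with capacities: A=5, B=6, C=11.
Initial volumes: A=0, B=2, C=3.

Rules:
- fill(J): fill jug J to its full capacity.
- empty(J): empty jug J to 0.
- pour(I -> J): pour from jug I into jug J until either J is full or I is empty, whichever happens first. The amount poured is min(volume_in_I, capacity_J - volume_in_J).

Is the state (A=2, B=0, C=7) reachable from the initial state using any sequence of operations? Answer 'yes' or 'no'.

Answer: yes

Derivation:
BFS from (A=0, B=2, C=3):
  1. fill(A) -> (A=5 B=2 C=3)
  2. pour(A -> C) -> (A=0 B=2 C=8)
  3. fill(A) -> (A=5 B=2 C=8)
  4. pour(A -> C) -> (A=2 B=2 C=11)
  5. pour(C -> B) -> (A=2 B=6 C=7)
  6. empty(B) -> (A=2 B=0 C=7)
Target reached → yes.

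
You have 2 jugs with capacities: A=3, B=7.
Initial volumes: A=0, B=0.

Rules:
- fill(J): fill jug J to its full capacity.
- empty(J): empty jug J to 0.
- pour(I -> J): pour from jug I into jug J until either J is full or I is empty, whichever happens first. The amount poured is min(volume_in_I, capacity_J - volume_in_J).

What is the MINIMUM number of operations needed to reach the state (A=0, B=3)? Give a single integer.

Answer: 2

Derivation:
BFS from (A=0, B=0). One shortest path:
  1. fill(A) -> (A=3 B=0)
  2. pour(A -> B) -> (A=0 B=3)
Reached target in 2 moves.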